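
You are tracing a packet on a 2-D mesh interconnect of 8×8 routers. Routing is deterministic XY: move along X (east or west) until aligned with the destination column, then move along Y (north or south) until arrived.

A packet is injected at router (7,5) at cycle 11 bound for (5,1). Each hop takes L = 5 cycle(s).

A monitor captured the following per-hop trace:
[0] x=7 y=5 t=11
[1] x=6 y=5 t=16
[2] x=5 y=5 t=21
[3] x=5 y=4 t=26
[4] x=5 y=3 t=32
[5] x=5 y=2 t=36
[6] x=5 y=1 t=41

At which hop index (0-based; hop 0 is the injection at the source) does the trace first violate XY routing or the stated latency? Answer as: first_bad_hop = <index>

first_bad_hop = 4

check 1→ d=(-1,0) cyc+5: ok
check 2→ d=(-1,0) cyc+5: ok
check 3→ d=(0,-1) cyc+5: ok
check 4→ d=(0,-1) cyc+6: BAD: Δcyc=6≠L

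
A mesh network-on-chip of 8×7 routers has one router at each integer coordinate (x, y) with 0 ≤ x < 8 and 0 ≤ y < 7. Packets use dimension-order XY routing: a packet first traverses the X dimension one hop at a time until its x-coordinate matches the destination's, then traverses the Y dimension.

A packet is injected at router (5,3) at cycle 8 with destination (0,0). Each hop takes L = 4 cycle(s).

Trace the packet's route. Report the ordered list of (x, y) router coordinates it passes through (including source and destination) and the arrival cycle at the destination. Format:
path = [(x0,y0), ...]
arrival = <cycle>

path = [(5,3), (4,3), (3,3), (2,3), (1,3), (0,3), (0,2), (0,1), (0,0)]
arrival = 40

t=8: at (5,3)
t=12: at (4,3) after W
t=16: at (3,3) after W
t=20: at (2,3) after W
t=24: at (1,3) after W
t=28: at (0,3) after W
t=32: at (0,2) after S
t=36: at (0,1) after S
t=40: at (0,0) after S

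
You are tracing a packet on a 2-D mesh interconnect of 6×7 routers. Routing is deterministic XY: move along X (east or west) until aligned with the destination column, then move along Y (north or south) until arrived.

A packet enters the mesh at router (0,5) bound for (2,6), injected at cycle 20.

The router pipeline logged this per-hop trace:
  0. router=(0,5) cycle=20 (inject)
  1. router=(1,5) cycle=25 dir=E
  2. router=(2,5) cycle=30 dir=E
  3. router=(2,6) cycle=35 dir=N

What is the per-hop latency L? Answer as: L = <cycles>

Δcyc across hop 0→1: 25 − 20 = 5.
Each hop adds L, hence L = 5.

L = 5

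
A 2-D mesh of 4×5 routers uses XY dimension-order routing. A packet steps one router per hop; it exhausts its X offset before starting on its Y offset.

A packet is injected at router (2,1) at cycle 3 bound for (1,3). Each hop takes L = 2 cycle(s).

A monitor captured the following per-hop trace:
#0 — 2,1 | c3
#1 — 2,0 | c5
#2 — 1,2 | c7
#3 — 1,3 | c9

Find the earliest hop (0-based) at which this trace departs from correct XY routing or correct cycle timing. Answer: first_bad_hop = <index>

first_bad_hop = 1

[1] (+0,-1) / 2c ⇒ BAD: Y-move but x=2≠1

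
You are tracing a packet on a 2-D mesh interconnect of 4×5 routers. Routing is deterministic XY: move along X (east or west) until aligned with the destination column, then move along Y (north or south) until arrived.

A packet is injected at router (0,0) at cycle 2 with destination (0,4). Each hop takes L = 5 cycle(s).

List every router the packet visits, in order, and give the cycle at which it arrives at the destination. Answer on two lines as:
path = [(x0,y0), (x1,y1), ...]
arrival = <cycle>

#0 — 0,0 | c2
#1 — 0,1 | c7 | N
#2 — 0,2 | c12 | N
#3 — 0,3 | c17 | N
#4 — 0,4 | c22 | N

path = [(0,0), (0,1), (0,2), (0,3), (0,4)]
arrival = 22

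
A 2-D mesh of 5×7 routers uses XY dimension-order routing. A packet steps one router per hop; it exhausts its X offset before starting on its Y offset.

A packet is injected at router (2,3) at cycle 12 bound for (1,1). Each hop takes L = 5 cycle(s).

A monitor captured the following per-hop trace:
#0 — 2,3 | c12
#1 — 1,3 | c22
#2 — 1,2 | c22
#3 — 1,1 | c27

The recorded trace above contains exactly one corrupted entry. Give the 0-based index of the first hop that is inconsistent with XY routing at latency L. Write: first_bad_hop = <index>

[1] (-1,+0) / 10c ⇒ BAD: Δcyc=10≠L

first_bad_hop = 1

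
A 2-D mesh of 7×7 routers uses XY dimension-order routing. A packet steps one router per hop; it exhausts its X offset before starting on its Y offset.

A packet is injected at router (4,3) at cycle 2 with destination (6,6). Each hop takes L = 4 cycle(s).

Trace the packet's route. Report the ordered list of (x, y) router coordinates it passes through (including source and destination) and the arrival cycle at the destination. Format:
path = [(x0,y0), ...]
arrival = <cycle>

path = [(4,3), (5,3), (6,3), (6,4), (6,5), (6,6)]
arrival = 22

src (4,3)  cyc=2
E→(5,3)  cyc=6
E→(6,3)  cyc=10
N→(6,4)  cyc=14
N→(6,5)  cyc=18
N→(6,6)  cyc=22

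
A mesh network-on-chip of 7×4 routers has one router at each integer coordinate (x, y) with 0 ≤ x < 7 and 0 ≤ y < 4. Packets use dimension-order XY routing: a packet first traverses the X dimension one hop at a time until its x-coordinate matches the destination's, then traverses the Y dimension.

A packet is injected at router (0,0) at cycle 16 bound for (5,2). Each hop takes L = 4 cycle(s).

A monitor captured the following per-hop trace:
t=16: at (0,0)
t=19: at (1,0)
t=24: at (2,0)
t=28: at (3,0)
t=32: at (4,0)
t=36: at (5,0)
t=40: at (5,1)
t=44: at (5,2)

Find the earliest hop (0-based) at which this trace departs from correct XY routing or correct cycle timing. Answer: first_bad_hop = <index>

first_bad_hop = 1

check 1→ d=(1,0) cyc+3: BAD: Δcyc=3≠L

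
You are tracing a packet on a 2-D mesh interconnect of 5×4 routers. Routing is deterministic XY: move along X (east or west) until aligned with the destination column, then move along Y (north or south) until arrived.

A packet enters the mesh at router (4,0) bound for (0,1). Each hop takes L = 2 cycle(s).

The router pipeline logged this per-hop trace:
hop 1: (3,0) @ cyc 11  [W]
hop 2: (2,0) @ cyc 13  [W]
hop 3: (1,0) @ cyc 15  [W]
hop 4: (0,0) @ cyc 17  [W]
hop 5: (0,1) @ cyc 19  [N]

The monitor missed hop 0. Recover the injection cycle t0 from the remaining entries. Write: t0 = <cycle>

t0 = 9

Hop 1 reached at cycle 11; hop k is at t0 + k·L.
Subtract one hop: t0 = 11 − 2 = 9.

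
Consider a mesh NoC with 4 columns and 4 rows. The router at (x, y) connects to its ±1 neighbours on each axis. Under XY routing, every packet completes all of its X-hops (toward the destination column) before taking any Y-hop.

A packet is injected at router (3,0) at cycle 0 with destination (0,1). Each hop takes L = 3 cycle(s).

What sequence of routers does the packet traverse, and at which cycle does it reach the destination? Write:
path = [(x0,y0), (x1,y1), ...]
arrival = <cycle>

path = [(3,0), (2,0), (1,0), (0,0), (0,1)]
arrival = 12

  0. router=(3,0) cycle=0 (inject)
  1. router=(2,0) cycle=3 dir=W
  2. router=(1,0) cycle=6 dir=W
  3. router=(0,0) cycle=9 dir=W
  4. router=(0,1) cycle=12 dir=N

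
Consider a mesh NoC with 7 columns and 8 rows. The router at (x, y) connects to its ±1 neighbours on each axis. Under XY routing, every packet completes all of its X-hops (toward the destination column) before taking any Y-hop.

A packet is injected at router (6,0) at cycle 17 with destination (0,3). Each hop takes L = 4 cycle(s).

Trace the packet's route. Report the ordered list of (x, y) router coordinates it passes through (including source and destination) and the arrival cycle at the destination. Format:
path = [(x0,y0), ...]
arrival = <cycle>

path = [(6,0), (5,0), (4,0), (3,0), (2,0), (1,0), (0,0), (0,1), (0,2), (0,3)]
arrival = 53

src (6,0)  cyc=17
W→(5,0)  cyc=21
W→(4,0)  cyc=25
W→(3,0)  cyc=29
W→(2,0)  cyc=33
W→(1,0)  cyc=37
W→(0,0)  cyc=41
N→(0,1)  cyc=45
N→(0,2)  cyc=49
N→(0,3)  cyc=53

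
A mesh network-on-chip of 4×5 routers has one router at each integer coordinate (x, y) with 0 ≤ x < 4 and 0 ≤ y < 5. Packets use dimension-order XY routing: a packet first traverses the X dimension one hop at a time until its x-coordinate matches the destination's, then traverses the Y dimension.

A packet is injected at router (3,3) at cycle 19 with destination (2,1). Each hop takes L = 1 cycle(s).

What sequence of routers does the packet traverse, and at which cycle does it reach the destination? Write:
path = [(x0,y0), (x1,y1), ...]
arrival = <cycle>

path = [(3,3), (2,3), (2,2), (2,1)]
arrival = 22

[0] x=3 y=3 t=19
[1] x=2 y=3 t=20 →W
[2] x=2 y=2 t=21 →S
[3] x=2 y=1 t=22 →S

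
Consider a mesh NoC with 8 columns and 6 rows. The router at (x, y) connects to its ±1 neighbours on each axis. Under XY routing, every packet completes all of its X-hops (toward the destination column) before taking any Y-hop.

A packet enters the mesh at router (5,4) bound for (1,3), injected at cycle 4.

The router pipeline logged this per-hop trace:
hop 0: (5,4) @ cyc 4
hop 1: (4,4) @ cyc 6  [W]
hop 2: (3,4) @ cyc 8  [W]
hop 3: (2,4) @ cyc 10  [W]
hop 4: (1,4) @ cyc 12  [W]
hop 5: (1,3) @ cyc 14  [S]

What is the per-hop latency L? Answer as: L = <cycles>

cyc[1] − cyc[0] = 6 − 4 = 2.
One hop costs L cycles, so L = 2.

L = 2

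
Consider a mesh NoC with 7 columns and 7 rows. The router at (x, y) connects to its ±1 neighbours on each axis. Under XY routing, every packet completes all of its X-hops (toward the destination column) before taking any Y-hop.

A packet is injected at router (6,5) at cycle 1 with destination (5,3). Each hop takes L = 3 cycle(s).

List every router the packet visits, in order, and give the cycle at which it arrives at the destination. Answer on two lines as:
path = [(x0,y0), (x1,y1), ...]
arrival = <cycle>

path = [(6,5), (5,5), (5,4), (5,3)]
arrival = 10

  0. router=(6,5) cycle=1 (inject)
  1. router=(5,5) cycle=4 dir=W
  2. router=(5,4) cycle=7 dir=S
  3. router=(5,3) cycle=10 dir=S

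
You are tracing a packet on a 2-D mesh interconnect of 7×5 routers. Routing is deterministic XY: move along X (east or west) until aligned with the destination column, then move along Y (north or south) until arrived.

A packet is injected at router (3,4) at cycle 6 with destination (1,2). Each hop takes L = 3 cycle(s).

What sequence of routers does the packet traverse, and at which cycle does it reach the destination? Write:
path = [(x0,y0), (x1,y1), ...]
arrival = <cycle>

#0 — 3,4 | c6
#1 — 2,4 | c9 | W
#2 — 1,4 | c12 | W
#3 — 1,3 | c15 | S
#4 — 1,2 | c18 | S

path = [(3,4), (2,4), (1,4), (1,3), (1,2)]
arrival = 18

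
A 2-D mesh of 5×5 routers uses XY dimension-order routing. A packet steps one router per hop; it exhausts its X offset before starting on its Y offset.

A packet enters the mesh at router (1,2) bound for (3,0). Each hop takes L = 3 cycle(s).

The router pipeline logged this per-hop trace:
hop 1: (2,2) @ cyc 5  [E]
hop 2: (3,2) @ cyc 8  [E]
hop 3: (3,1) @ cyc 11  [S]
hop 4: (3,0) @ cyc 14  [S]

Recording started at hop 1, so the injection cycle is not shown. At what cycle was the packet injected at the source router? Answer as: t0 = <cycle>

At hop 1 the cycle is 5; in general cyc_k = t0 + kL.
Therefore t0 = 5 − L = 2.

t0 = 2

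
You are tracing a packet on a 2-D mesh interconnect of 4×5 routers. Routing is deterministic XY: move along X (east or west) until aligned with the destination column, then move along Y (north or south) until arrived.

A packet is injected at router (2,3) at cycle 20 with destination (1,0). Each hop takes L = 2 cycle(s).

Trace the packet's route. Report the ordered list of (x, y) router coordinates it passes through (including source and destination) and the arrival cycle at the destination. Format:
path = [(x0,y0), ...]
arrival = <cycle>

path = [(2,3), (1,3), (1,2), (1,1), (1,0)]
arrival = 28

hop 0: (2,3) @ cyc 20
hop 1: (1,3) @ cyc 22  [W]
hop 2: (1,2) @ cyc 24  [S]
hop 3: (1,1) @ cyc 26  [S]
hop 4: (1,0) @ cyc 28  [S]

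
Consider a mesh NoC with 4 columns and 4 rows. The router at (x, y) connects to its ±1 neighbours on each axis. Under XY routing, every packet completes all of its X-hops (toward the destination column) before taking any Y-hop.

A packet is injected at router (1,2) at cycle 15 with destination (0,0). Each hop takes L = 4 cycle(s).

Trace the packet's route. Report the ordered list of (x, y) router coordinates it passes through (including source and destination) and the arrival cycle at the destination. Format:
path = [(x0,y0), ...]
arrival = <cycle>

path = [(1,2), (0,2), (0,1), (0,0)]
arrival = 27

t=15: at (1,2)
t=19: at (0,2) after W
t=23: at (0,1) after S
t=27: at (0,0) after S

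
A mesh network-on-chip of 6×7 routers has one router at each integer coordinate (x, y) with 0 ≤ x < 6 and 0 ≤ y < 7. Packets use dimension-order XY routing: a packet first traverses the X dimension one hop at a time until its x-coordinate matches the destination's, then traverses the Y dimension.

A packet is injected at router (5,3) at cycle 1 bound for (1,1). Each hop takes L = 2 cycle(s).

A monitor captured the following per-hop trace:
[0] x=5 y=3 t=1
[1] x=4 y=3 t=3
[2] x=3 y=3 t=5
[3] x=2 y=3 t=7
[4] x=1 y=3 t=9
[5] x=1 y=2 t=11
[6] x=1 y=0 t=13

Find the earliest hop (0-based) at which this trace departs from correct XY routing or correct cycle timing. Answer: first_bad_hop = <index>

[1] (-1,+0) / 2c ⇒ ok
[2] (-1,+0) / 2c ⇒ ok
[3] (-1,+0) / 2c ⇒ ok
[4] (-1,+0) / 2c ⇒ ok
[5] (+0,-1) / 2c ⇒ ok
[6] (+0,-2) / 2c ⇒ BAD: non-unit step

first_bad_hop = 6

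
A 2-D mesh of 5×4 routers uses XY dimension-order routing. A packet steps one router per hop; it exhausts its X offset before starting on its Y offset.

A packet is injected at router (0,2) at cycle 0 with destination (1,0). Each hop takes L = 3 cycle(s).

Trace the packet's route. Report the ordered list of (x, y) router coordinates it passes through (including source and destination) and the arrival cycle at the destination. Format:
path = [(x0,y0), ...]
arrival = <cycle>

t=0: at (0,2)
t=3: at (1,2) after E
t=6: at (1,1) after S
t=9: at (1,0) after S

path = [(0,2), (1,2), (1,1), (1,0)]
arrival = 9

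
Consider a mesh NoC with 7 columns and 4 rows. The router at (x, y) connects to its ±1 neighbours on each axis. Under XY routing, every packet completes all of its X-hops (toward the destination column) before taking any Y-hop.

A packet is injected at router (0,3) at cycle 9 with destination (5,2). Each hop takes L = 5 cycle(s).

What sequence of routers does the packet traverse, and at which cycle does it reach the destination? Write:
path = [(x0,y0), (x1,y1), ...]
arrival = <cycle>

path = [(0,3), (1,3), (2,3), (3,3), (4,3), (5,3), (5,2)]
arrival = 39

#0 — 0,3 | c9
#1 — 1,3 | c14 | E
#2 — 2,3 | c19 | E
#3 — 3,3 | c24 | E
#4 — 4,3 | c29 | E
#5 — 5,3 | c34 | E
#6 — 5,2 | c39 | S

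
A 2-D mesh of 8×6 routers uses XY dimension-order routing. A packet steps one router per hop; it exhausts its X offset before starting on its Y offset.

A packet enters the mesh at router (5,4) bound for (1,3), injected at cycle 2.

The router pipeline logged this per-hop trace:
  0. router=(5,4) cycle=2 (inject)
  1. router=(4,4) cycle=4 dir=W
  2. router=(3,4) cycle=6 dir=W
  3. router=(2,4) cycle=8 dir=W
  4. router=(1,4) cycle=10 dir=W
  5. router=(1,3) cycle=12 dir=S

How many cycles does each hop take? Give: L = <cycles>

L = 2

From hop 0 (2) to hop 1 (4): +2 cycles.
That increment is L by definition: L = 2.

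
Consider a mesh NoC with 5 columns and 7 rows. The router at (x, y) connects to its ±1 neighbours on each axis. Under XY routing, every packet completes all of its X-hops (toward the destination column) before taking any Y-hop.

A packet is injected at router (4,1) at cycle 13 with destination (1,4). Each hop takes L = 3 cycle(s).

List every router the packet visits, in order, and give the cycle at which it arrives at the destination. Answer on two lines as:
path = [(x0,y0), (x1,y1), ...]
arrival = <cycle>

path = [(4,1), (3,1), (2,1), (1,1), (1,2), (1,3), (1,4)]
arrival = 31

  0. router=(4,1) cycle=13 (inject)
  1. router=(3,1) cycle=16 dir=W
  2. router=(2,1) cycle=19 dir=W
  3. router=(1,1) cycle=22 dir=W
  4. router=(1,2) cycle=25 dir=N
  5. router=(1,3) cycle=28 dir=N
  6. router=(1,4) cycle=31 dir=N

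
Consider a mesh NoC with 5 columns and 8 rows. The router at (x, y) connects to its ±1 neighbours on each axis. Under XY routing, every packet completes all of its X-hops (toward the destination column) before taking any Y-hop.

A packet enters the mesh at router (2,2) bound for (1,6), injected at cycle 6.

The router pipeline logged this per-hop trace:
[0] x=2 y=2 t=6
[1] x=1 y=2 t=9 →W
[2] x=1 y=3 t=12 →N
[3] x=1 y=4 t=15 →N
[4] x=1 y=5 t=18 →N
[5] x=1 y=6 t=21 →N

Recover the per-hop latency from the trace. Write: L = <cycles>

L = 3

cyc[1] − cyc[0] = 9 − 6 = 3.
That increment is L by definition: L = 3.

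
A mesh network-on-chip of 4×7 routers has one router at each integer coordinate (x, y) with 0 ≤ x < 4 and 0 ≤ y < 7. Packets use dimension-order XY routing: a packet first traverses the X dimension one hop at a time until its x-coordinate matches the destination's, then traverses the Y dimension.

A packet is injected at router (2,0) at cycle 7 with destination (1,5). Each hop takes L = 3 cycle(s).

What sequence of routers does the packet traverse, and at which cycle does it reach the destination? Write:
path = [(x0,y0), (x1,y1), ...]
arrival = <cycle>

path = [(2,0), (1,0), (1,1), (1,2), (1,3), (1,4), (1,5)]
arrival = 25

[0] x=2 y=0 t=7
[1] x=1 y=0 t=10 →W
[2] x=1 y=1 t=13 →N
[3] x=1 y=2 t=16 →N
[4] x=1 y=3 t=19 →N
[5] x=1 y=4 t=22 →N
[6] x=1 y=5 t=25 →N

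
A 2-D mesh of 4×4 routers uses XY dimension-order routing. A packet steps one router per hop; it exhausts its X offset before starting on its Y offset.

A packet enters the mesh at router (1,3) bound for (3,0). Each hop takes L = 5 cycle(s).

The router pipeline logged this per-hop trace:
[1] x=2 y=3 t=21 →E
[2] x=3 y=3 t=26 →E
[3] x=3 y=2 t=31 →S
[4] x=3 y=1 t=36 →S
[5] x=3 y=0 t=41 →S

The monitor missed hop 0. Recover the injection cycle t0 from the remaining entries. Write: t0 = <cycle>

t0 = 16

cyc[1] = 21 and cyc[k] = t0 + k·L for every k.
Subtract one hop: t0 = 21 − 5 = 16.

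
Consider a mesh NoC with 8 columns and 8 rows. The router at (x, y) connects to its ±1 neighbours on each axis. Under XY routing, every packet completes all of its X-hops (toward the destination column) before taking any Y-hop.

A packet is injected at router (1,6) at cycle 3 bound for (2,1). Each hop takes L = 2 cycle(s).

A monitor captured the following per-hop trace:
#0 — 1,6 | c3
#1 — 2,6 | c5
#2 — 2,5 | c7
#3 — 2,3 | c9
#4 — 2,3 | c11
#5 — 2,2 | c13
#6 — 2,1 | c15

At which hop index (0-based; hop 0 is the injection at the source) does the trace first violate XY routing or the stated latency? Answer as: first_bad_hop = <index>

first_bad_hop = 3

hop 1: step (+1,+0), +2 cyc — ok
hop 2: step (+0,-1), +2 cyc — ok
hop 3: step (+0,-2), +2 cyc — BAD: non-unit step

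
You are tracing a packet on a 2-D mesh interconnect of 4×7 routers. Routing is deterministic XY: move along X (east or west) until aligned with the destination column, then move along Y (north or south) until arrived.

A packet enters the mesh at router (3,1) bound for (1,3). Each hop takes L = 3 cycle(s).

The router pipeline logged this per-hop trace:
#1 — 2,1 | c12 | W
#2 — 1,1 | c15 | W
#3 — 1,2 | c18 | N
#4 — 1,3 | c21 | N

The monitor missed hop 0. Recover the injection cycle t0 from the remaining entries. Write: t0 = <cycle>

The first recorded entry is hop 1 at cycle 12.
Subtract one hop: t0 = 12 − 3 = 9.

t0 = 9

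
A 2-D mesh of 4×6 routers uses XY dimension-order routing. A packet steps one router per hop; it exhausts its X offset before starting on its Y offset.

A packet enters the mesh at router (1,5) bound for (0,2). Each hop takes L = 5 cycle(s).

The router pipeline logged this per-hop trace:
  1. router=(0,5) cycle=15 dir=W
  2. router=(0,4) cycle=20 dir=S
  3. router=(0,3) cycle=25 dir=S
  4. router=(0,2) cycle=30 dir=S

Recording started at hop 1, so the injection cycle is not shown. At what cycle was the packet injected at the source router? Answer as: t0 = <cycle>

t0 = 10

Hop 1 reached at cycle 15; hop k is at t0 + k·L.
Therefore t0 = 15 − L = 10.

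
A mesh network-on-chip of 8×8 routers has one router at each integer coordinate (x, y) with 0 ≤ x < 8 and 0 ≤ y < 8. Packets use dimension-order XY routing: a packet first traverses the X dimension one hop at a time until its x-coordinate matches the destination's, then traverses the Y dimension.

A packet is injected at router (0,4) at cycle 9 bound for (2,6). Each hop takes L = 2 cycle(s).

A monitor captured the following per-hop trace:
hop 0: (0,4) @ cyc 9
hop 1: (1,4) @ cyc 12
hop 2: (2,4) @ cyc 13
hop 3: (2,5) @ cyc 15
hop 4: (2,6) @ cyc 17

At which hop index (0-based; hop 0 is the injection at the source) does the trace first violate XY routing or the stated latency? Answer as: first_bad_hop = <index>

check 1→ d=(1,0) cyc+3: BAD: Δcyc=3≠L

first_bad_hop = 1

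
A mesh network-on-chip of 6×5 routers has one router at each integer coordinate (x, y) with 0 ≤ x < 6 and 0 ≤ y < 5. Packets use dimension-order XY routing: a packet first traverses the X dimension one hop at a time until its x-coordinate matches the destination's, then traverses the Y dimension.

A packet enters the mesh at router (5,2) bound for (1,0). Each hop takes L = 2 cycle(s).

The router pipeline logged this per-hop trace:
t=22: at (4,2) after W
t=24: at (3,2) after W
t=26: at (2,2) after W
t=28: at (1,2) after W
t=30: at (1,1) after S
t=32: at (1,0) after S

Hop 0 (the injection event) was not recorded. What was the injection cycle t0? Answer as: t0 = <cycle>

At hop 1 the cycle is 22; in general cyc_k = t0 + kL.
So t0 = 22 − 1·2 = 20.

t0 = 20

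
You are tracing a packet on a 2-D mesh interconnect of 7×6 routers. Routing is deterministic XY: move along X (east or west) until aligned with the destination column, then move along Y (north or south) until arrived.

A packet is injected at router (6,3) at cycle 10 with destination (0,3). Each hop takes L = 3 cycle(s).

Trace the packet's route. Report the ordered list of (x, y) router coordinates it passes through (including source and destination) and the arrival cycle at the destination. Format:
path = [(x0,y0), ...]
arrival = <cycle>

path = [(6,3), (5,3), (4,3), (3,3), (2,3), (1,3), (0,3)]
arrival = 28

t=10: at (6,3)
t=13: at (5,3) after W
t=16: at (4,3) after W
t=19: at (3,3) after W
t=22: at (2,3) after W
t=25: at (1,3) after W
t=28: at (0,3) after W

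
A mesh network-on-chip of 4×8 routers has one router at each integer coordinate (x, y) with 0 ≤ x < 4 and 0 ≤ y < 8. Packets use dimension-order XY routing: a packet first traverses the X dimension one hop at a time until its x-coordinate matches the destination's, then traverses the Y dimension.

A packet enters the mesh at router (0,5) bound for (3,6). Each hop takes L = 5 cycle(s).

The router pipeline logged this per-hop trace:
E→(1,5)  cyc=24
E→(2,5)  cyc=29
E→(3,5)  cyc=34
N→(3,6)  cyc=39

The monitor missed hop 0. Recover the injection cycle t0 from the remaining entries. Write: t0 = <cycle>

cyc[1] = 24 and cyc[k] = t0 + k·L for every k.
t0 = cyc[1] − L = 24 − 5 = 19.

t0 = 19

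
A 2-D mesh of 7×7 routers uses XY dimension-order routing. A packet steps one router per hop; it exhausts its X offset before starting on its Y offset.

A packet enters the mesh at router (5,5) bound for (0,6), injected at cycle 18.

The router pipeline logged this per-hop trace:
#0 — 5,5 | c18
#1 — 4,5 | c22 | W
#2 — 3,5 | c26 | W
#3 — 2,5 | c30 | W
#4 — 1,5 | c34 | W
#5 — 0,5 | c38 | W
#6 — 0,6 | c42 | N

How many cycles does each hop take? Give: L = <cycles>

Between hops 0 and 1 the cycle counter advances 22 − 18 = 4.
Per-hop latency L = Δcyc = 4.

L = 4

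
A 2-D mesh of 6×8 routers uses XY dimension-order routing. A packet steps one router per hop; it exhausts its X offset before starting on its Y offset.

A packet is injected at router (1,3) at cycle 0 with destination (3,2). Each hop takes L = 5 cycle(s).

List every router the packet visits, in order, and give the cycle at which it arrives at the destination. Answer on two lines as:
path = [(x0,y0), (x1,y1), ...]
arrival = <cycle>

[0] x=1 y=3 t=0
[1] x=2 y=3 t=5 →E
[2] x=3 y=3 t=10 →E
[3] x=3 y=2 t=15 →S

path = [(1,3), (2,3), (3,3), (3,2)]
arrival = 15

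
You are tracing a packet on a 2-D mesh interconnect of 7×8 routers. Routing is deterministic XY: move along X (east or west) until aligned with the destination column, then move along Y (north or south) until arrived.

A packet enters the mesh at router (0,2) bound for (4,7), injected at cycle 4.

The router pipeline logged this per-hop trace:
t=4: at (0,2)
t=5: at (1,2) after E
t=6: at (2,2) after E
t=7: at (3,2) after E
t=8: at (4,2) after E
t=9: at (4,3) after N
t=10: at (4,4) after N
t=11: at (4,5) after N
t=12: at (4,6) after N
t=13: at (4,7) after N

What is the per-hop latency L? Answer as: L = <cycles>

L = 1

Between hops 0 and 1 the cycle counter advances 5 − 4 = 1.
One hop costs L cycles, so L = 1.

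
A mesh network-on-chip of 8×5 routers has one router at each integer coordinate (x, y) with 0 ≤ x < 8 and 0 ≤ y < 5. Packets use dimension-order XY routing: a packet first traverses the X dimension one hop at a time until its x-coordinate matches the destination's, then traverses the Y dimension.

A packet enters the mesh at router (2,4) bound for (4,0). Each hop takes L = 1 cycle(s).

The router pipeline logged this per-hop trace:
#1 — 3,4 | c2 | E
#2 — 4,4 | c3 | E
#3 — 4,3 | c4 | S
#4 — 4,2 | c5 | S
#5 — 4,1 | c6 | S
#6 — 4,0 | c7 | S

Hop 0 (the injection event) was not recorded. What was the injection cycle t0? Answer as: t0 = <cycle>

t0 = 1

cyc[1] = 2 and cyc[k] = t0 + k·L for every k.
So t0 = 2 − 1·1 = 1.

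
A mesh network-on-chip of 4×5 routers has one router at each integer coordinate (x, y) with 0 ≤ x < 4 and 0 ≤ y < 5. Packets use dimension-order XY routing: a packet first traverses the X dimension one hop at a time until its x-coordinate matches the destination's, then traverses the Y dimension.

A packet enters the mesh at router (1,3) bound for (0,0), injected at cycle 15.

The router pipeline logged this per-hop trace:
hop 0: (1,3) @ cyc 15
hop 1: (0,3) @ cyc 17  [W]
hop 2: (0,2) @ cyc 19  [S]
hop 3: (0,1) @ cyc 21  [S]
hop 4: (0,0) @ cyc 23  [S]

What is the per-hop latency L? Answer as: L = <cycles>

Between hops 0 and 1 the cycle counter advances 17 − 15 = 2.
One hop costs L cycles, so L = 2.

L = 2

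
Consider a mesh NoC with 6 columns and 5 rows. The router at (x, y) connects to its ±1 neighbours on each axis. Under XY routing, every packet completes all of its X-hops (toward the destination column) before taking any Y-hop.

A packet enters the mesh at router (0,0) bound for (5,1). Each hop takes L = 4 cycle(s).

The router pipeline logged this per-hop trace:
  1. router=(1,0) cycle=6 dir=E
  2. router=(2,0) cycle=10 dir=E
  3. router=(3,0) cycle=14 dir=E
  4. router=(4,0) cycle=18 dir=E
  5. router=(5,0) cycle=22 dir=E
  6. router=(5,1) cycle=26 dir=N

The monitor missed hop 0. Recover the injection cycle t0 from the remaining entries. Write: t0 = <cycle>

t0 = 2

Hop 1 reached at cycle 6; hop k is at t0 + k·L.
Therefore t0 = 6 − L = 2.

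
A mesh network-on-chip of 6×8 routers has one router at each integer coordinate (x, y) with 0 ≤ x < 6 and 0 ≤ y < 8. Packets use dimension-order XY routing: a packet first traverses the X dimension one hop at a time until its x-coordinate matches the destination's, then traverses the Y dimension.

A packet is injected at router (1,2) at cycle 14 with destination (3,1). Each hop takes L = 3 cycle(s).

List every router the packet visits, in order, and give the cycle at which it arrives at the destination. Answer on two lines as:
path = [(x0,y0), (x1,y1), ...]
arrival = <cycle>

path = [(1,2), (2,2), (3,2), (3,1)]
arrival = 23

src (1,2)  cyc=14
E→(2,2)  cyc=17
E→(3,2)  cyc=20
S→(3,1)  cyc=23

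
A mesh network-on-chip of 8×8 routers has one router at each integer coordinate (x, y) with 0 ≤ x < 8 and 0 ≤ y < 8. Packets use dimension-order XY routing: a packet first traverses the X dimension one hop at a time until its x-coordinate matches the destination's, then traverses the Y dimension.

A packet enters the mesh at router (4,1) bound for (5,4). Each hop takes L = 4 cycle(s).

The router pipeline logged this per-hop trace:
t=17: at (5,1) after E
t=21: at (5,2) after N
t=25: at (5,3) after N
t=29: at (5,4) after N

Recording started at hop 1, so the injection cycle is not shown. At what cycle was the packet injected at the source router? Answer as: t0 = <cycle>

Hop 1 reached at cycle 17; hop k is at t0 + k·L.
Subtract one hop: t0 = 17 − 4 = 13.

t0 = 13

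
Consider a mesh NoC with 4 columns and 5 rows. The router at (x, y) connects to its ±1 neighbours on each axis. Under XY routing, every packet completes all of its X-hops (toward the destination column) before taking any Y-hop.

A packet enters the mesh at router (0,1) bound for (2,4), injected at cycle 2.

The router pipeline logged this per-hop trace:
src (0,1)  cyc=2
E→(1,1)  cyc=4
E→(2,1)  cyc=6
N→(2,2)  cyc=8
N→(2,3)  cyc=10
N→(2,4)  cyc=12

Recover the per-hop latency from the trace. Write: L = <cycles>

L = 2

cyc[1] − cyc[0] = 4 − 2 = 2.
Each hop adds L, hence L = 2.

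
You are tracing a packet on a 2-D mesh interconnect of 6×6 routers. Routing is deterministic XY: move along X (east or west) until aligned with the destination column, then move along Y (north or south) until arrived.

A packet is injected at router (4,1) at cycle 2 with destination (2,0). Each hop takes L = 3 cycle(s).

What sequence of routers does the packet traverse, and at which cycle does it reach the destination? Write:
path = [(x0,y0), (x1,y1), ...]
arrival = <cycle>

path = [(4,1), (3,1), (2,1), (2,0)]
arrival = 11

hop 0: (4,1) @ cyc 2
hop 1: (3,1) @ cyc 5  [W]
hop 2: (2,1) @ cyc 8  [W]
hop 3: (2,0) @ cyc 11  [S]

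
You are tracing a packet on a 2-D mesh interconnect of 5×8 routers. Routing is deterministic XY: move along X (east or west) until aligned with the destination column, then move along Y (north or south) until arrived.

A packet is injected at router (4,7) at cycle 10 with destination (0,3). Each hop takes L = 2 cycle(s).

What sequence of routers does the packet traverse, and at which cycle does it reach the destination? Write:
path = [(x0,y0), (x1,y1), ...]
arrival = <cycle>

[0] x=4 y=7 t=10
[1] x=3 y=7 t=12 →W
[2] x=2 y=7 t=14 →W
[3] x=1 y=7 t=16 →W
[4] x=0 y=7 t=18 →W
[5] x=0 y=6 t=20 →S
[6] x=0 y=5 t=22 →S
[7] x=0 y=4 t=24 →S
[8] x=0 y=3 t=26 →S

path = [(4,7), (3,7), (2,7), (1,7), (0,7), (0,6), (0,5), (0,4), (0,3)]
arrival = 26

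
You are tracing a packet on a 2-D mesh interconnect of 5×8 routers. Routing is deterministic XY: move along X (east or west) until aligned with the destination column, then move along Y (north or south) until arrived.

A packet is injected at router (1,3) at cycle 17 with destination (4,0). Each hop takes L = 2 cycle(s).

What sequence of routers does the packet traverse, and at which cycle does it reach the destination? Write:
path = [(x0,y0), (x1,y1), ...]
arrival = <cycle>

path = [(1,3), (2,3), (3,3), (4,3), (4,2), (4,1), (4,0)]
arrival = 29

[0] x=1 y=3 t=17
[1] x=2 y=3 t=19 →E
[2] x=3 y=3 t=21 →E
[3] x=4 y=3 t=23 →E
[4] x=4 y=2 t=25 →S
[5] x=4 y=1 t=27 →S
[6] x=4 y=0 t=29 →S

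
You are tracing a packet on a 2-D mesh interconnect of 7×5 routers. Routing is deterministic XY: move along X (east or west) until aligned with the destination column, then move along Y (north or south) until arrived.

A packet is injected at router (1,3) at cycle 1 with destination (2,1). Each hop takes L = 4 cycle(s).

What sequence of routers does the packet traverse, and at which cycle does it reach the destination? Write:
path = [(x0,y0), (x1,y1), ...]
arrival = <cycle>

path = [(1,3), (2,3), (2,2), (2,1)]
arrival = 13

#0 — 1,3 | c1
#1 — 2,3 | c5 | E
#2 — 2,2 | c9 | S
#3 — 2,1 | c13 | S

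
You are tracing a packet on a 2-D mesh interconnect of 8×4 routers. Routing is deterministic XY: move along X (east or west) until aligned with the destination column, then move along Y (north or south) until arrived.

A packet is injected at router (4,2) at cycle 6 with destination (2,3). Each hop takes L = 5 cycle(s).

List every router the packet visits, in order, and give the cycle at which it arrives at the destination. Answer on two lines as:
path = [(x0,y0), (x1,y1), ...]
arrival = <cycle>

path = [(4,2), (3,2), (2,2), (2,3)]
arrival = 21

  0. router=(4,2) cycle=6 (inject)
  1. router=(3,2) cycle=11 dir=W
  2. router=(2,2) cycle=16 dir=W
  3. router=(2,3) cycle=21 dir=N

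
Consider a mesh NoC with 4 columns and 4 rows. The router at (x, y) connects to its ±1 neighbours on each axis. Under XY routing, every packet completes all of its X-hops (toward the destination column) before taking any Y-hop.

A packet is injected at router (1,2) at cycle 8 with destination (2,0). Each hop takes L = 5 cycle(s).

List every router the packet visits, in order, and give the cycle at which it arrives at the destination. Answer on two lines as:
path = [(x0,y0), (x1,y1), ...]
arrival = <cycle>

  0. router=(1,2) cycle=8 (inject)
  1. router=(2,2) cycle=13 dir=E
  2. router=(2,1) cycle=18 dir=S
  3. router=(2,0) cycle=23 dir=S

path = [(1,2), (2,2), (2,1), (2,0)]
arrival = 23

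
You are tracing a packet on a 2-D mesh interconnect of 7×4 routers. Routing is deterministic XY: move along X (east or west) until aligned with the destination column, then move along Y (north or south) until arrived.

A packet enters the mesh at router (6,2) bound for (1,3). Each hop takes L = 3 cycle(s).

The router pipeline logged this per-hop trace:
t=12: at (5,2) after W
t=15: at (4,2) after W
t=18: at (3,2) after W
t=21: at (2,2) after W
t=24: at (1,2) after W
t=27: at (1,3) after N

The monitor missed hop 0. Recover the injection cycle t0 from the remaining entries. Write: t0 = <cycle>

The first recorded entry is hop 1 at cycle 12.
t0 = cyc[1] − L = 12 − 3 = 9.

t0 = 9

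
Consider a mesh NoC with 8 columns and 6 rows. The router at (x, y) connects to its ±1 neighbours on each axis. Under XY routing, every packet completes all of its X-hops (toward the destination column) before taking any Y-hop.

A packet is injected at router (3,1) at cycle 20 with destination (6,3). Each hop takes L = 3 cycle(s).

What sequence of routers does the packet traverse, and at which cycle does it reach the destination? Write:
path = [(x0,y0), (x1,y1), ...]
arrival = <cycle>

path = [(3,1), (4,1), (5,1), (6,1), (6,2), (6,3)]
arrival = 35

#0 — 3,1 | c20
#1 — 4,1 | c23 | E
#2 — 5,1 | c26 | E
#3 — 6,1 | c29 | E
#4 — 6,2 | c32 | N
#5 — 6,3 | c35 | N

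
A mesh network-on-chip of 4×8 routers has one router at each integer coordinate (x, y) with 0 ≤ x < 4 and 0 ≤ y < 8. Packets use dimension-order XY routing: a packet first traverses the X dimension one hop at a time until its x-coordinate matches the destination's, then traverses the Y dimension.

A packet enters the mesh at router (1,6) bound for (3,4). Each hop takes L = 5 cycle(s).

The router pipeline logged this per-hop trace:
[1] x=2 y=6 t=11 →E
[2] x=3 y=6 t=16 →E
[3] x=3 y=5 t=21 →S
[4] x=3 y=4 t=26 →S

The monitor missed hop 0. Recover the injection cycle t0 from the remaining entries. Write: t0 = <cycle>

Hop 1 reached at cycle 11; hop k is at t0 + k·L.
So t0 = 11 − 1·5 = 6.

t0 = 6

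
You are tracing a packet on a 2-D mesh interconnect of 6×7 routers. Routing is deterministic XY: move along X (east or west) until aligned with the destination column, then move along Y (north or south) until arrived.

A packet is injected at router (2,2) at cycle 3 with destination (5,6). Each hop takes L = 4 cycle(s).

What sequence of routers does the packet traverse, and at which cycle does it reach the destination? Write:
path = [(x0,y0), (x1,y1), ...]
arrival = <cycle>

t=3: at (2,2)
t=7: at (3,2) after E
t=11: at (4,2) after E
t=15: at (5,2) after E
t=19: at (5,3) after N
t=23: at (5,4) after N
t=27: at (5,5) after N
t=31: at (5,6) after N

path = [(2,2), (3,2), (4,2), (5,2), (5,3), (5,4), (5,5), (5,6)]
arrival = 31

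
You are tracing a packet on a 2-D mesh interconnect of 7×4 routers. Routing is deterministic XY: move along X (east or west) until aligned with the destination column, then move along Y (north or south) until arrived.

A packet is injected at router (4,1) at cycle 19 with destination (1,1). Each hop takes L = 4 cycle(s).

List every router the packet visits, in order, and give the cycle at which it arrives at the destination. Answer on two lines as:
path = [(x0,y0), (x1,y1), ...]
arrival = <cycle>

  0. router=(4,1) cycle=19 (inject)
  1. router=(3,1) cycle=23 dir=W
  2. router=(2,1) cycle=27 dir=W
  3. router=(1,1) cycle=31 dir=W

path = [(4,1), (3,1), (2,1), (1,1)]
arrival = 31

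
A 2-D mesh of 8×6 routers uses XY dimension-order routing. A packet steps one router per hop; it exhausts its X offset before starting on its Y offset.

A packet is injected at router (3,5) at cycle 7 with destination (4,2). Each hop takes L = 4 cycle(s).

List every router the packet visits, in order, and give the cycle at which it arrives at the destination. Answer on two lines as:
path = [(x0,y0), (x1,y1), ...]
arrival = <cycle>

path = [(3,5), (4,5), (4,4), (4,3), (4,2)]
arrival = 23

t=7: at (3,5)
t=11: at (4,5) after E
t=15: at (4,4) after S
t=19: at (4,3) after S
t=23: at (4,2) after S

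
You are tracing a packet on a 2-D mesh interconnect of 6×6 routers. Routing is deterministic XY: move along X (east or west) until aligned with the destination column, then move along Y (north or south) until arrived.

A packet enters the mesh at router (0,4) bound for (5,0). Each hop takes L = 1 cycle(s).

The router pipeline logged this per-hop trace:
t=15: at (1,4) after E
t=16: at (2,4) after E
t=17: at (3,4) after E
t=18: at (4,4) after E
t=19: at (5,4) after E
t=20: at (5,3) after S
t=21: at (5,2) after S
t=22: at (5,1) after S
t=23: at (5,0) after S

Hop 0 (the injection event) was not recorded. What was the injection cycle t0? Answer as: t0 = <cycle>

The first recorded entry is hop 1 at cycle 15.
Subtract one hop: t0 = 15 − 1 = 14.

t0 = 14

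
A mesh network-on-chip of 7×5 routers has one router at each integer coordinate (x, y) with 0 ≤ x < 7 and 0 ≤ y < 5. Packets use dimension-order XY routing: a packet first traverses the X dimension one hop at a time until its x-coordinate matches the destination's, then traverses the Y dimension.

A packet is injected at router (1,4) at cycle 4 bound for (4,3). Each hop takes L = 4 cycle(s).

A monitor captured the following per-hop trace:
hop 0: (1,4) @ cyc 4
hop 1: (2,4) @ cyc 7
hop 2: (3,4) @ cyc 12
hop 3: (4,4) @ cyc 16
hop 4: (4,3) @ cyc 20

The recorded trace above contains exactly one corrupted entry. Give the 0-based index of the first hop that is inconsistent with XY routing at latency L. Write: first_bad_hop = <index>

first_bad_hop = 1

hop 1: step (+1,+0), +3 cyc — BAD: Δcyc=3≠L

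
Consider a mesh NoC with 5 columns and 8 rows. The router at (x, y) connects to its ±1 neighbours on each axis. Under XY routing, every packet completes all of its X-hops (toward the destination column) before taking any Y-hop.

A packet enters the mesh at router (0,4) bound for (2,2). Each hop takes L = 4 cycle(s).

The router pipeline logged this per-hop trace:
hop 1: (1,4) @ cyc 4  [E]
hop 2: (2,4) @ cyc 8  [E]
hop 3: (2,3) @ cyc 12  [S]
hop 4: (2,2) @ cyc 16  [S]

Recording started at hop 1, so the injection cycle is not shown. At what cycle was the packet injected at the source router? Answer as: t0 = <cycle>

The first recorded entry is hop 1 at cycle 4.
Subtract one hop: t0 = 4 − 4 = 0.

t0 = 0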